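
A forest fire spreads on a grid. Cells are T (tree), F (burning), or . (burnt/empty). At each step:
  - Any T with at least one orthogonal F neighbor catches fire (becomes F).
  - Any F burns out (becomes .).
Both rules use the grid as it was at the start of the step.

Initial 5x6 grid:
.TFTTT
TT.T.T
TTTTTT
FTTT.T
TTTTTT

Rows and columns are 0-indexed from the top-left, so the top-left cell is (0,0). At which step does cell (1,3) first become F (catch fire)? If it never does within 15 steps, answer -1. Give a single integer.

Step 1: cell (1,3)='T' (+5 fires, +2 burnt)
Step 2: cell (1,3)='F' (+7 fires, +5 burnt)
  -> target ignites at step 2
Step 3: cell (1,3)='.' (+5 fires, +7 burnt)
Step 4: cell (1,3)='.' (+3 fires, +5 burnt)
Step 5: cell (1,3)='.' (+2 fires, +3 burnt)
Step 6: cell (1,3)='.' (+2 fires, +2 burnt)
Step 7: cell (1,3)='.' (+0 fires, +2 burnt)
  fire out at step 7

2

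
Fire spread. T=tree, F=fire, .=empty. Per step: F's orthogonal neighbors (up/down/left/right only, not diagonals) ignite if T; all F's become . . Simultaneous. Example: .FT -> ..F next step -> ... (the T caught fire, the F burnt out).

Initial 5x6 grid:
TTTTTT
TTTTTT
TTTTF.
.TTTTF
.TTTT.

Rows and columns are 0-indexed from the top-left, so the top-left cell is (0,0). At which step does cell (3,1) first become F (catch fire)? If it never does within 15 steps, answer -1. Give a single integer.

Step 1: cell (3,1)='T' (+3 fires, +2 burnt)
Step 2: cell (3,1)='T' (+6 fires, +3 burnt)
Step 3: cell (3,1)='T' (+6 fires, +6 burnt)
Step 4: cell (3,1)='F' (+5 fires, +6 burnt)
  -> target ignites at step 4
Step 5: cell (3,1)='.' (+3 fires, +5 burnt)
Step 6: cell (3,1)='.' (+1 fires, +3 burnt)
Step 7: cell (3,1)='.' (+0 fires, +1 burnt)
  fire out at step 7

4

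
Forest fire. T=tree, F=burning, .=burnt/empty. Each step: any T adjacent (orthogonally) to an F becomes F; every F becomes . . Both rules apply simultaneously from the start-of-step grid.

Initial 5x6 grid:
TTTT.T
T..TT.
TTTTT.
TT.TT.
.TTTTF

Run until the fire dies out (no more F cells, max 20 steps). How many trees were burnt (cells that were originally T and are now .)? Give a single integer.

Answer: 20

Derivation:
Step 1: +1 fires, +1 burnt (F count now 1)
Step 2: +2 fires, +1 burnt (F count now 2)
Step 3: +3 fires, +2 burnt (F count now 3)
Step 4: +3 fires, +3 burnt (F count now 3)
Step 5: +3 fires, +3 burnt (F count now 3)
Step 6: +3 fires, +3 burnt (F count now 3)
Step 7: +2 fires, +3 burnt (F count now 2)
Step 8: +2 fires, +2 burnt (F count now 2)
Step 9: +1 fires, +2 burnt (F count now 1)
Step 10: +0 fires, +1 burnt (F count now 0)
Fire out after step 10
Initially T: 21, now '.': 29
Total burnt (originally-T cells now '.'): 20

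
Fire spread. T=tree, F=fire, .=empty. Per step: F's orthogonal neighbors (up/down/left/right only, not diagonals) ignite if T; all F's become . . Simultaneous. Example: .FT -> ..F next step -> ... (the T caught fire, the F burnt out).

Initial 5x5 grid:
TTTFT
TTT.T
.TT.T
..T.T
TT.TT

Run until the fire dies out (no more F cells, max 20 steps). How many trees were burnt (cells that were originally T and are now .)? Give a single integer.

Step 1: +2 fires, +1 burnt (F count now 2)
Step 2: +3 fires, +2 burnt (F count now 3)
Step 3: +4 fires, +3 burnt (F count now 4)
Step 4: +4 fires, +4 burnt (F count now 4)
Step 5: +1 fires, +4 burnt (F count now 1)
Step 6: +1 fires, +1 burnt (F count now 1)
Step 7: +0 fires, +1 burnt (F count now 0)
Fire out after step 7
Initially T: 17, now '.': 23
Total burnt (originally-T cells now '.'): 15

Answer: 15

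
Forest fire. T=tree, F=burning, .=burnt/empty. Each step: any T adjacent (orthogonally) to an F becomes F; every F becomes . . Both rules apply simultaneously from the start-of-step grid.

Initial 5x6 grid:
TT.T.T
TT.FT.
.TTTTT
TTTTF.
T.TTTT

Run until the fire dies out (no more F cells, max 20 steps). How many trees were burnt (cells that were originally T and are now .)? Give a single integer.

Step 1: +6 fires, +2 burnt (F count now 6)
Step 2: +5 fires, +6 burnt (F count now 5)
Step 3: +3 fires, +5 burnt (F count now 3)
Step 4: +2 fires, +3 burnt (F count now 2)
Step 5: +3 fires, +2 burnt (F count now 3)
Step 6: +1 fires, +3 burnt (F count now 1)
Step 7: +0 fires, +1 burnt (F count now 0)
Fire out after step 7
Initially T: 21, now '.': 29
Total burnt (originally-T cells now '.'): 20

Answer: 20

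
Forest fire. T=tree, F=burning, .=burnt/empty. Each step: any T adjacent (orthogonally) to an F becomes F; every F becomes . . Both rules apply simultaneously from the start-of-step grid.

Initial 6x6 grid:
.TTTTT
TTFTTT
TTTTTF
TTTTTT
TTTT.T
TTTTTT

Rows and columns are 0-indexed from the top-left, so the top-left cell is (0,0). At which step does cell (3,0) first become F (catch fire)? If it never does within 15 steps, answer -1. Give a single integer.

Step 1: cell (3,0)='T' (+7 fires, +2 burnt)
Step 2: cell (3,0)='T' (+10 fires, +7 burnt)
Step 3: cell (3,0)='T' (+6 fires, +10 burnt)
Step 4: cell (3,0)='F' (+5 fires, +6 burnt)
  -> target ignites at step 4
Step 5: cell (3,0)='.' (+3 fires, +5 burnt)
Step 6: cell (3,0)='.' (+1 fires, +3 burnt)
Step 7: cell (3,0)='.' (+0 fires, +1 burnt)
  fire out at step 7

4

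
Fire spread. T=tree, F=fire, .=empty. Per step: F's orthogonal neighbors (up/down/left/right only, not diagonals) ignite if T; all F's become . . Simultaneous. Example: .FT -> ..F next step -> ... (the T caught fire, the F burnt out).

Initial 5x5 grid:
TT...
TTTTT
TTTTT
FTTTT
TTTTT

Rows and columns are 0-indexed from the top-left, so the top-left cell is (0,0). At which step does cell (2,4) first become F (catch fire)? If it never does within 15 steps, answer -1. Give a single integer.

Step 1: cell (2,4)='T' (+3 fires, +1 burnt)
Step 2: cell (2,4)='T' (+4 fires, +3 burnt)
Step 3: cell (2,4)='T' (+5 fires, +4 burnt)
Step 4: cell (2,4)='T' (+5 fires, +5 burnt)
Step 5: cell (2,4)='F' (+3 fires, +5 burnt)
  -> target ignites at step 5
Step 6: cell (2,4)='.' (+1 fires, +3 burnt)
Step 7: cell (2,4)='.' (+0 fires, +1 burnt)
  fire out at step 7

5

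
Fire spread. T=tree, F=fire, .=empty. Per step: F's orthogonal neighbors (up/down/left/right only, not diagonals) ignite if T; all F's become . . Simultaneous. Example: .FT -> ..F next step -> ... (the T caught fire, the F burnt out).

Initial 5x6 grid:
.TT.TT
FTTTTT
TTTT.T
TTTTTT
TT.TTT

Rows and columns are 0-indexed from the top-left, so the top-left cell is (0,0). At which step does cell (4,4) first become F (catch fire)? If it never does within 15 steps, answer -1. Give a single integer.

Step 1: cell (4,4)='T' (+2 fires, +1 burnt)
Step 2: cell (4,4)='T' (+4 fires, +2 burnt)
Step 3: cell (4,4)='T' (+5 fires, +4 burnt)
Step 4: cell (4,4)='T' (+4 fires, +5 burnt)
Step 5: cell (4,4)='T' (+3 fires, +4 burnt)
Step 6: cell (4,4)='T' (+4 fires, +3 burnt)
Step 7: cell (4,4)='F' (+2 fires, +4 burnt)
  -> target ignites at step 7
Step 8: cell (4,4)='.' (+1 fires, +2 burnt)
Step 9: cell (4,4)='.' (+0 fires, +1 burnt)
  fire out at step 9

7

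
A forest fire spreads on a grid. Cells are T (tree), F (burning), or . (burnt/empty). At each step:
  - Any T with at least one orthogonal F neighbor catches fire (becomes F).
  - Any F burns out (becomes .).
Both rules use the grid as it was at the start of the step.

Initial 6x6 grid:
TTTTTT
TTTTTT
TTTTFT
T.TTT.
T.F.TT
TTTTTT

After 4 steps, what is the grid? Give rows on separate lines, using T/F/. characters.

Step 1: 6 trees catch fire, 2 burn out
  TTTTTT
  TTTTFT
  TTTF.F
  T.FTF.
  T...TT
  TTFTTT
Step 2: 8 trees catch fire, 6 burn out
  TTTTFT
  TTTF.F
  TTF...
  T..F..
  T...FT
  TF.FTT
Step 3: 7 trees catch fire, 8 burn out
  TTTF.F
  TTF...
  TF....
  T.....
  T....F
  F...FT
Step 4: 5 trees catch fire, 7 burn out
  TTF...
  TF....
  F.....
  T.....
  F.....
  .....F

TTF...
TF....
F.....
T.....
F.....
.....F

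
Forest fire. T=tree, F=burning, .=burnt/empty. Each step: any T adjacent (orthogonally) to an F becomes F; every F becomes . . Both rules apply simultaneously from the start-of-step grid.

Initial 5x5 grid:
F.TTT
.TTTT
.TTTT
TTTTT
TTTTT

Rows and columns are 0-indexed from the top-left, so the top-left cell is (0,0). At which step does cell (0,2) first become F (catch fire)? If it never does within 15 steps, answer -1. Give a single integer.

Step 1: cell (0,2)='T' (+0 fires, +1 burnt)
  fire out at step 1
Target never catches fire within 15 steps

-1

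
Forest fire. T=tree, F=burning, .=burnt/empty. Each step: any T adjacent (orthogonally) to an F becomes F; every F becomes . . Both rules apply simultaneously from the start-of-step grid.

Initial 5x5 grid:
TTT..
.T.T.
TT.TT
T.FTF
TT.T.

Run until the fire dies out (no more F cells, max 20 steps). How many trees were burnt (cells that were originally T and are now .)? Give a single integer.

Answer: 5

Derivation:
Step 1: +2 fires, +2 burnt (F count now 2)
Step 2: +2 fires, +2 burnt (F count now 2)
Step 3: +1 fires, +2 burnt (F count now 1)
Step 4: +0 fires, +1 burnt (F count now 0)
Fire out after step 4
Initially T: 14, now '.': 16
Total burnt (originally-T cells now '.'): 5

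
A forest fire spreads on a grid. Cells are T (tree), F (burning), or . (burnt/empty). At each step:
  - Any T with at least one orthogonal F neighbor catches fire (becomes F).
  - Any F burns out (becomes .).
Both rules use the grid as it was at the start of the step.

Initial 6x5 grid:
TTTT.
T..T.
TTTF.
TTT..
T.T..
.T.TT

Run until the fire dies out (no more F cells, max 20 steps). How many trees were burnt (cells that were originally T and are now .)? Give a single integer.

Step 1: +2 fires, +1 burnt (F count now 2)
Step 2: +3 fires, +2 burnt (F count now 3)
Step 3: +4 fires, +3 burnt (F count now 4)
Step 4: +3 fires, +4 burnt (F count now 3)
Step 5: +2 fires, +3 burnt (F count now 2)
Step 6: +0 fires, +2 burnt (F count now 0)
Fire out after step 6
Initially T: 17, now '.': 27
Total burnt (originally-T cells now '.'): 14

Answer: 14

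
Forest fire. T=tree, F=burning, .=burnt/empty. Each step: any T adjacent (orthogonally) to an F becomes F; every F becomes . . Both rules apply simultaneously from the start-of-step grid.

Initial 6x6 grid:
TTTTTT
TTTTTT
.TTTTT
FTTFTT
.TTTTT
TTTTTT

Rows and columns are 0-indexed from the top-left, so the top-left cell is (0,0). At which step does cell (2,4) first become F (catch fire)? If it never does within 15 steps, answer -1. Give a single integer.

Step 1: cell (2,4)='T' (+5 fires, +2 burnt)
Step 2: cell (2,4)='F' (+9 fires, +5 burnt)
  -> target ignites at step 2
Step 3: cell (2,4)='.' (+9 fires, +9 burnt)
Step 4: cell (2,4)='.' (+7 fires, +9 burnt)
Step 5: cell (2,4)='.' (+2 fires, +7 burnt)
Step 6: cell (2,4)='.' (+0 fires, +2 burnt)
  fire out at step 6

2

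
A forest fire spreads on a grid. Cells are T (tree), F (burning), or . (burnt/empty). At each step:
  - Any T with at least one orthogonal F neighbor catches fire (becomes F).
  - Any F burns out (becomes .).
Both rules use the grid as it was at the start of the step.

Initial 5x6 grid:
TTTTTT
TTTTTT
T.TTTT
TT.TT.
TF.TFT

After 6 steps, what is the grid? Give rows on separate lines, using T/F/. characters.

Step 1: 5 trees catch fire, 2 burn out
  TTTTTT
  TTTTTT
  T.TTTT
  TF.TF.
  F..F.F
Step 2: 3 trees catch fire, 5 burn out
  TTTTTT
  TTTTTT
  T.TTFT
  F..F..
  ......
Step 3: 4 trees catch fire, 3 burn out
  TTTTTT
  TTTTFT
  F.TF.F
  ......
  ......
Step 4: 5 trees catch fire, 4 burn out
  TTTTFT
  FTTF.F
  ..F...
  ......
  ......
Step 5: 5 trees catch fire, 5 burn out
  FTTF.F
  .FF...
  ......
  ......
  ......
Step 6: 2 trees catch fire, 5 burn out
  .FF...
  ......
  ......
  ......
  ......

.FF...
......
......
......
......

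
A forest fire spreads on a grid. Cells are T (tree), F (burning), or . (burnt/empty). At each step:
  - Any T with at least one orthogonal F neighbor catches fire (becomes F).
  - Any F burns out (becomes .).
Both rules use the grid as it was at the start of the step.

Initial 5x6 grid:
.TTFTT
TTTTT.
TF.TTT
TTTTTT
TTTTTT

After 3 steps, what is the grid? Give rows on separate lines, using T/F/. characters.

Step 1: 6 trees catch fire, 2 burn out
  .TF.FT
  TFTFT.
  F..TTT
  TFTTTT
  TTTTTT
Step 2: 9 trees catch fire, 6 burn out
  .F...F
  F.F.F.
  ...FTT
  F.FTTT
  TFTTTT
Step 3: 4 trees catch fire, 9 burn out
  ......
  ......
  ....FT
  ...FTT
  F.FTTT

......
......
....FT
...FTT
F.FTTT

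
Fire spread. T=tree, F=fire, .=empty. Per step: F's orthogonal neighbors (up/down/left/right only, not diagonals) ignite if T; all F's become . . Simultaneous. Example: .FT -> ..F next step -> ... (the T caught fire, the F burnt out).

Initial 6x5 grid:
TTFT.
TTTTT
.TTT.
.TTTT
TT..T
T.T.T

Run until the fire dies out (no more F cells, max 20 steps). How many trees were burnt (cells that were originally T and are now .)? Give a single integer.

Step 1: +3 fires, +1 burnt (F count now 3)
Step 2: +4 fires, +3 burnt (F count now 4)
Step 3: +5 fires, +4 burnt (F count now 5)
Step 4: +2 fires, +5 burnt (F count now 2)
Step 5: +2 fires, +2 burnt (F count now 2)
Step 6: +2 fires, +2 burnt (F count now 2)
Step 7: +2 fires, +2 burnt (F count now 2)
Step 8: +0 fires, +2 burnt (F count now 0)
Fire out after step 8
Initially T: 21, now '.': 29
Total burnt (originally-T cells now '.'): 20

Answer: 20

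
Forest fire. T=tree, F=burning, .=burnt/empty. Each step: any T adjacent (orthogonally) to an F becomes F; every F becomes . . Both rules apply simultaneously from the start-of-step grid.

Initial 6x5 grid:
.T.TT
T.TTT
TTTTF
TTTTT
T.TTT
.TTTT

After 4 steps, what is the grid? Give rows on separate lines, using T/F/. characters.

Step 1: 3 trees catch fire, 1 burn out
  .T.TT
  T.TTF
  TTTF.
  TTTTF
  T.TTT
  .TTTT
Step 2: 5 trees catch fire, 3 burn out
  .T.TF
  T.TF.
  TTF..
  TTTF.
  T.TTF
  .TTTT
Step 3: 6 trees catch fire, 5 burn out
  .T.F.
  T.F..
  TF...
  TTF..
  T.TF.
  .TTTF
Step 4: 4 trees catch fire, 6 burn out
  .T...
  T....
  F....
  TF...
  T.F..
  .TTF.

.T...
T....
F....
TF...
T.F..
.TTF.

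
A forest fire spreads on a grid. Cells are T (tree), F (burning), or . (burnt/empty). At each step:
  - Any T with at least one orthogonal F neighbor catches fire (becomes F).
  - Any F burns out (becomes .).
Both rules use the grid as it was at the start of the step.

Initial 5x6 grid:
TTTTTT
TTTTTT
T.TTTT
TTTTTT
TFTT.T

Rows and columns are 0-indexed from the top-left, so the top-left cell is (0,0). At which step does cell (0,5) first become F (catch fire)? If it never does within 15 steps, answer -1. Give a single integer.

Step 1: cell (0,5)='T' (+3 fires, +1 burnt)
Step 2: cell (0,5)='T' (+3 fires, +3 burnt)
Step 3: cell (0,5)='T' (+3 fires, +3 burnt)
Step 4: cell (0,5)='T' (+4 fires, +3 burnt)
Step 5: cell (0,5)='T' (+6 fires, +4 burnt)
Step 6: cell (0,5)='T' (+5 fires, +6 burnt)
Step 7: cell (0,5)='T' (+2 fires, +5 burnt)
Step 8: cell (0,5)='F' (+1 fires, +2 burnt)
  -> target ignites at step 8
Step 9: cell (0,5)='.' (+0 fires, +1 burnt)
  fire out at step 9

8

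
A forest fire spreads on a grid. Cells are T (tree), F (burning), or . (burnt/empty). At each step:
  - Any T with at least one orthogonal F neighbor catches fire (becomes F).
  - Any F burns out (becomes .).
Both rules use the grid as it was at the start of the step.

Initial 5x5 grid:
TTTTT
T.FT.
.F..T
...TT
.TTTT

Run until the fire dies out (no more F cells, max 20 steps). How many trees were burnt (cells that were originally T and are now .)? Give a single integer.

Answer: 7

Derivation:
Step 1: +2 fires, +2 burnt (F count now 2)
Step 2: +2 fires, +2 burnt (F count now 2)
Step 3: +2 fires, +2 burnt (F count now 2)
Step 4: +1 fires, +2 burnt (F count now 1)
Step 5: +0 fires, +1 burnt (F count now 0)
Fire out after step 5
Initially T: 14, now '.': 18
Total burnt (originally-T cells now '.'): 7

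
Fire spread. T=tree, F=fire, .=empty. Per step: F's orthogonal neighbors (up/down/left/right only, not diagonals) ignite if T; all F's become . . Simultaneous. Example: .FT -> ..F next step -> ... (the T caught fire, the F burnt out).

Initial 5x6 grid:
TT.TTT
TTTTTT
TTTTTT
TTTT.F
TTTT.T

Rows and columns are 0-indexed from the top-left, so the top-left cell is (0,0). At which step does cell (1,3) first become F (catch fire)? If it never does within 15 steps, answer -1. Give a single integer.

Step 1: cell (1,3)='T' (+2 fires, +1 burnt)
Step 2: cell (1,3)='T' (+2 fires, +2 burnt)
Step 3: cell (1,3)='T' (+3 fires, +2 burnt)
Step 4: cell (1,3)='F' (+4 fires, +3 burnt)
  -> target ignites at step 4
Step 5: cell (1,3)='.' (+5 fires, +4 burnt)
Step 6: cell (1,3)='.' (+4 fires, +5 burnt)
Step 7: cell (1,3)='.' (+4 fires, +4 burnt)
Step 8: cell (1,3)='.' (+2 fires, +4 burnt)
Step 9: cell (1,3)='.' (+0 fires, +2 burnt)
  fire out at step 9

4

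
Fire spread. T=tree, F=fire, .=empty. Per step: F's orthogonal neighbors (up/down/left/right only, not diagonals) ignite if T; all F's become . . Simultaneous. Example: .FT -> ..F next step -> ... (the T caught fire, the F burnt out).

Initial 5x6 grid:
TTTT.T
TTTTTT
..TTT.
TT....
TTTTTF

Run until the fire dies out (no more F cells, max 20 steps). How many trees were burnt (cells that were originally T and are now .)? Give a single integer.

Answer: 7

Derivation:
Step 1: +1 fires, +1 burnt (F count now 1)
Step 2: +1 fires, +1 burnt (F count now 1)
Step 3: +1 fires, +1 burnt (F count now 1)
Step 4: +1 fires, +1 burnt (F count now 1)
Step 5: +2 fires, +1 burnt (F count now 2)
Step 6: +1 fires, +2 burnt (F count now 1)
Step 7: +0 fires, +1 burnt (F count now 0)
Fire out after step 7
Initially T: 21, now '.': 16
Total burnt (originally-T cells now '.'): 7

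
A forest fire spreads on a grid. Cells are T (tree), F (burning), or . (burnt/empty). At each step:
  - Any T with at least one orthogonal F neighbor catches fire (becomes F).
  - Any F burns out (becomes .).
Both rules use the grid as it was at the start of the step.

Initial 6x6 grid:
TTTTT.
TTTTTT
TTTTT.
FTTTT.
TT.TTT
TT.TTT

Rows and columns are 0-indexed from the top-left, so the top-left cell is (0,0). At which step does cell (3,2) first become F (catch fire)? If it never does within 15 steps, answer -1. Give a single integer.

Step 1: cell (3,2)='T' (+3 fires, +1 burnt)
Step 2: cell (3,2)='F' (+5 fires, +3 burnt)
  -> target ignites at step 2
Step 3: cell (3,2)='.' (+5 fires, +5 burnt)
Step 4: cell (3,2)='.' (+5 fires, +5 burnt)
Step 5: cell (3,2)='.' (+5 fires, +5 burnt)
Step 6: cell (3,2)='.' (+4 fires, +5 burnt)
Step 7: cell (3,2)='.' (+3 fires, +4 burnt)
Step 8: cell (3,2)='.' (+0 fires, +3 burnt)
  fire out at step 8

2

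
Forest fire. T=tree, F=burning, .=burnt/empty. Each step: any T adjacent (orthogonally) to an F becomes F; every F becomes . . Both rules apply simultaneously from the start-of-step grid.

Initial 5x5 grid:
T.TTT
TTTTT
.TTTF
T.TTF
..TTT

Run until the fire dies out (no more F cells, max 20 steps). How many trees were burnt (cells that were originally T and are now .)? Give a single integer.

Answer: 17

Derivation:
Step 1: +4 fires, +2 burnt (F count now 4)
Step 2: +5 fires, +4 burnt (F count now 5)
Step 3: +4 fires, +5 burnt (F count now 4)
Step 4: +2 fires, +4 burnt (F count now 2)
Step 5: +1 fires, +2 burnt (F count now 1)
Step 6: +1 fires, +1 burnt (F count now 1)
Step 7: +0 fires, +1 burnt (F count now 0)
Fire out after step 7
Initially T: 18, now '.': 24
Total burnt (originally-T cells now '.'): 17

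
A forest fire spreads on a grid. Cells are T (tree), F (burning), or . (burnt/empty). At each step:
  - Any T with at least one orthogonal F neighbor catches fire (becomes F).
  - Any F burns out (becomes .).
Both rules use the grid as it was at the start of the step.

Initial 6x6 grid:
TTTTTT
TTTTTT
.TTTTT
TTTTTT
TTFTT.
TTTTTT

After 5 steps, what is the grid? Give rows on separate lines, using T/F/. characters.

Step 1: 4 trees catch fire, 1 burn out
  TTTTTT
  TTTTTT
  .TTTTT
  TTFTTT
  TF.FT.
  TTFTTT
Step 2: 7 trees catch fire, 4 burn out
  TTTTTT
  TTTTTT
  .TFTTT
  TF.FTT
  F...F.
  TF.FTT
Step 3: 7 trees catch fire, 7 burn out
  TTTTTT
  TTFTTT
  .F.FTT
  F...FT
  ......
  F...FT
Step 4: 6 trees catch fire, 7 burn out
  TTFTTT
  TF.FTT
  ....FT
  .....F
  ......
  .....F
Step 5: 5 trees catch fire, 6 burn out
  TF.FTT
  F...FT
  .....F
  ......
  ......
  ......

TF.FTT
F...FT
.....F
......
......
......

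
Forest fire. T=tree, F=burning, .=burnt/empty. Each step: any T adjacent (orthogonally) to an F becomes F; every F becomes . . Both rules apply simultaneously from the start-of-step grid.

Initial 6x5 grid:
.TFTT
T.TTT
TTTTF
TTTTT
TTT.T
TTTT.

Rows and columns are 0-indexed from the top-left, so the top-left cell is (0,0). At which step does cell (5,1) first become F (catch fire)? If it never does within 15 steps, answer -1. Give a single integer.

Step 1: cell (5,1)='T' (+6 fires, +2 burnt)
Step 2: cell (5,1)='T' (+5 fires, +6 burnt)
Step 3: cell (5,1)='T' (+2 fires, +5 burnt)
Step 4: cell (5,1)='T' (+3 fires, +2 burnt)
Step 5: cell (5,1)='T' (+4 fires, +3 burnt)
Step 6: cell (5,1)='F' (+3 fires, +4 burnt)
  -> target ignites at step 6
Step 7: cell (5,1)='.' (+1 fires, +3 burnt)
Step 8: cell (5,1)='.' (+0 fires, +1 burnt)
  fire out at step 8

6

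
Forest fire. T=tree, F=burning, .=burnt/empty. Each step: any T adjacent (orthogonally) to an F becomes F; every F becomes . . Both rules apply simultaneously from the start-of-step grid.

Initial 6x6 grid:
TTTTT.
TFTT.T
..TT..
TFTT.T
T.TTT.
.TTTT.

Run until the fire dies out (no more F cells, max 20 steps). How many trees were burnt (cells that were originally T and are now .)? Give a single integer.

Answer: 21

Derivation:
Step 1: +5 fires, +2 burnt (F count now 5)
Step 2: +7 fires, +5 burnt (F count now 7)
Step 3: +4 fires, +7 burnt (F count now 4)
Step 4: +4 fires, +4 burnt (F count now 4)
Step 5: +1 fires, +4 burnt (F count now 1)
Step 6: +0 fires, +1 burnt (F count now 0)
Fire out after step 6
Initially T: 23, now '.': 34
Total burnt (originally-T cells now '.'): 21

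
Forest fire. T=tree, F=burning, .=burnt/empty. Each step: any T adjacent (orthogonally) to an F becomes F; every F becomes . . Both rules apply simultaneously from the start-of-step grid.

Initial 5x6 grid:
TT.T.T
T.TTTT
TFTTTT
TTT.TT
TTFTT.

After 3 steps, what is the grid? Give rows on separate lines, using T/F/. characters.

Step 1: 6 trees catch fire, 2 burn out
  TT.T.T
  T.TTTT
  F.FTTT
  TFF.TT
  TF.FT.
Step 2: 6 trees catch fire, 6 burn out
  TT.T.T
  F.FTTT
  ...FTT
  F...TT
  F...F.
Step 3: 4 trees catch fire, 6 burn out
  FT.T.T
  ...FTT
  ....FT
  ....FT
  ......

FT.T.T
...FTT
....FT
....FT
......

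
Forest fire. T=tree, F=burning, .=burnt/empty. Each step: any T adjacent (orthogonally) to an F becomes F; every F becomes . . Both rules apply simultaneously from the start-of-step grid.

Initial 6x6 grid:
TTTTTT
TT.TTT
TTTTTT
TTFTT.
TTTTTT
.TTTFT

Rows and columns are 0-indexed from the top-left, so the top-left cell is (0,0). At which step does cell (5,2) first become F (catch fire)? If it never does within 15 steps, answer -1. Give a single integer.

Step 1: cell (5,2)='T' (+7 fires, +2 burnt)
Step 2: cell (5,2)='F' (+8 fires, +7 burnt)
  -> target ignites at step 2
Step 3: cell (5,2)='.' (+6 fires, +8 burnt)
Step 4: cell (5,2)='.' (+5 fires, +6 burnt)
Step 5: cell (5,2)='.' (+4 fires, +5 burnt)
Step 6: cell (5,2)='.' (+1 fires, +4 burnt)
Step 7: cell (5,2)='.' (+0 fires, +1 burnt)
  fire out at step 7

2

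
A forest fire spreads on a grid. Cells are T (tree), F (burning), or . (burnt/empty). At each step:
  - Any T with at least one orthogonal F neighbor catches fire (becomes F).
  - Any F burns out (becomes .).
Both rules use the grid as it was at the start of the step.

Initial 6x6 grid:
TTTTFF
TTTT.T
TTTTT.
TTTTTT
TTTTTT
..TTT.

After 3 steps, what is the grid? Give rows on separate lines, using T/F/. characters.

Step 1: 2 trees catch fire, 2 burn out
  TTTF..
  TTTT.F
  TTTTT.
  TTTTTT
  TTTTTT
  ..TTT.
Step 2: 2 trees catch fire, 2 burn out
  TTF...
  TTTF..
  TTTTT.
  TTTTTT
  TTTTTT
  ..TTT.
Step 3: 3 trees catch fire, 2 burn out
  TF....
  TTF...
  TTTFT.
  TTTTTT
  TTTTTT
  ..TTT.

TF....
TTF...
TTTFT.
TTTTTT
TTTTTT
..TTT.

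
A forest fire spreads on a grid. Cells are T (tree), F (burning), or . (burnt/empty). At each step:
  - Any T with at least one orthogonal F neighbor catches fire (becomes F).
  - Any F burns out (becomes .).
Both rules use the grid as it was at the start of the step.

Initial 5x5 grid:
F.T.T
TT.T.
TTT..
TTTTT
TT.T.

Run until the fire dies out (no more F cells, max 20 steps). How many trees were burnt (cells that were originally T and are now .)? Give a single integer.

Answer: 13

Derivation:
Step 1: +1 fires, +1 burnt (F count now 1)
Step 2: +2 fires, +1 burnt (F count now 2)
Step 3: +2 fires, +2 burnt (F count now 2)
Step 4: +3 fires, +2 burnt (F count now 3)
Step 5: +2 fires, +3 burnt (F count now 2)
Step 6: +1 fires, +2 burnt (F count now 1)
Step 7: +2 fires, +1 burnt (F count now 2)
Step 8: +0 fires, +2 burnt (F count now 0)
Fire out after step 8
Initially T: 16, now '.': 22
Total burnt (originally-T cells now '.'): 13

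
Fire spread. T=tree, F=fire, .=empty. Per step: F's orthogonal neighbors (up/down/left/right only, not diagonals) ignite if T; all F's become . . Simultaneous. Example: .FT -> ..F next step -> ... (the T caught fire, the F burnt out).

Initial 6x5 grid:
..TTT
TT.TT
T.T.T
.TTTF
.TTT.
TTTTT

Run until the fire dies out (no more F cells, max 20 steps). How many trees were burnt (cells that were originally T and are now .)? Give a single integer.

Step 1: +2 fires, +1 burnt (F count now 2)
Step 2: +3 fires, +2 burnt (F count now 3)
Step 3: +6 fires, +3 burnt (F count now 6)
Step 4: +4 fires, +6 burnt (F count now 4)
Step 5: +2 fires, +4 burnt (F count now 2)
Step 6: +1 fires, +2 burnt (F count now 1)
Step 7: +0 fires, +1 burnt (F count now 0)
Fire out after step 7
Initially T: 21, now '.': 27
Total burnt (originally-T cells now '.'): 18

Answer: 18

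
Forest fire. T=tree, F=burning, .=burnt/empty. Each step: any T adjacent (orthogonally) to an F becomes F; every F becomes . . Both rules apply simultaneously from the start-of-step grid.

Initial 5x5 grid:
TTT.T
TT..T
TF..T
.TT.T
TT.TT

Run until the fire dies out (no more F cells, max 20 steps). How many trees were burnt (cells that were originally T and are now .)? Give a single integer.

Step 1: +3 fires, +1 burnt (F count now 3)
Step 2: +4 fires, +3 burnt (F count now 4)
Step 3: +3 fires, +4 burnt (F count now 3)
Step 4: +0 fires, +3 burnt (F count now 0)
Fire out after step 4
Initially T: 16, now '.': 19
Total burnt (originally-T cells now '.'): 10

Answer: 10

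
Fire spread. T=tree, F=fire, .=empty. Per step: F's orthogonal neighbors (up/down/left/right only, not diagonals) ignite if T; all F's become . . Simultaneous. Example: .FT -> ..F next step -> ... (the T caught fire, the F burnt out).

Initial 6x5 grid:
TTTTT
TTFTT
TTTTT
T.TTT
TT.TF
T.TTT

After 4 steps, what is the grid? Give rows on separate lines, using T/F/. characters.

Step 1: 7 trees catch fire, 2 burn out
  TTFTT
  TF.FT
  TTFTT
  T.TTF
  TT.F.
  T.TTF
Step 2: 10 trees catch fire, 7 burn out
  TF.FT
  F...F
  TF.FF
  T.FF.
  TT...
  T.TF.
Step 3: 4 trees catch fire, 10 burn out
  F...F
  .....
  F....
  T....
  TT...
  T.F..
Step 4: 1 trees catch fire, 4 burn out
  .....
  .....
  .....
  F....
  TT...
  T....

.....
.....
.....
F....
TT...
T....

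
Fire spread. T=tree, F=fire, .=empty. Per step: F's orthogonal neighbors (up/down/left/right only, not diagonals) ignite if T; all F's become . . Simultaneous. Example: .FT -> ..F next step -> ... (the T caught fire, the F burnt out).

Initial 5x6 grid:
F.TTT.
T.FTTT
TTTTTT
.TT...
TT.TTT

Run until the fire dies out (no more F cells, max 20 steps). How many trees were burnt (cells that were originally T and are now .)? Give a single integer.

Step 1: +4 fires, +2 burnt (F count now 4)
Step 2: +6 fires, +4 burnt (F count now 6)
Step 3: +4 fires, +6 burnt (F count now 4)
Step 4: +2 fires, +4 burnt (F count now 2)
Step 5: +1 fires, +2 burnt (F count now 1)
Step 6: +0 fires, +1 burnt (F count now 0)
Fire out after step 6
Initially T: 20, now '.': 27
Total burnt (originally-T cells now '.'): 17

Answer: 17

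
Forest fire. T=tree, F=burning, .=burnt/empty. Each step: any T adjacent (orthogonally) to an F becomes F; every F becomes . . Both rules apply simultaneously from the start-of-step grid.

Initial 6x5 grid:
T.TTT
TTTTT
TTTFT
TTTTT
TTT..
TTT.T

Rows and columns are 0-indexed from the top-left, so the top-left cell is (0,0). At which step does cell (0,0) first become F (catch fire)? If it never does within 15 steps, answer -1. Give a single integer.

Step 1: cell (0,0)='T' (+4 fires, +1 burnt)
Step 2: cell (0,0)='T' (+6 fires, +4 burnt)
Step 3: cell (0,0)='T' (+6 fires, +6 burnt)
Step 4: cell (0,0)='T' (+4 fires, +6 burnt)
Step 5: cell (0,0)='F' (+3 fires, +4 burnt)
  -> target ignites at step 5
Step 6: cell (0,0)='.' (+1 fires, +3 burnt)
Step 7: cell (0,0)='.' (+0 fires, +1 burnt)
  fire out at step 7

5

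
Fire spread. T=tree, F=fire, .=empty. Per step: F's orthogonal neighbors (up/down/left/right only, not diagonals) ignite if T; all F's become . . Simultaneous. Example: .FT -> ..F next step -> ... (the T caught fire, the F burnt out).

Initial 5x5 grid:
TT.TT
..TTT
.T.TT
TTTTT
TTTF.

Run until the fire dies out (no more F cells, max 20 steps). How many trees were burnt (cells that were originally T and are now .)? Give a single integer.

Answer: 16

Derivation:
Step 1: +2 fires, +1 burnt (F count now 2)
Step 2: +4 fires, +2 burnt (F count now 4)
Step 3: +4 fires, +4 burnt (F count now 4)
Step 4: +5 fires, +4 burnt (F count now 5)
Step 5: +1 fires, +5 burnt (F count now 1)
Step 6: +0 fires, +1 burnt (F count now 0)
Fire out after step 6
Initially T: 18, now '.': 23
Total burnt (originally-T cells now '.'): 16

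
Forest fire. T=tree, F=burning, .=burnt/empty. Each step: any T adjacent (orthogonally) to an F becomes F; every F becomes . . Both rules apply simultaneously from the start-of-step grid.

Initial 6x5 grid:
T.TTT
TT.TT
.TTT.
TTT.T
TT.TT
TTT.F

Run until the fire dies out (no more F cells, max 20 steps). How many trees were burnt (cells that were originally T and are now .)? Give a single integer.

Step 1: +1 fires, +1 burnt (F count now 1)
Step 2: +2 fires, +1 burnt (F count now 2)
Step 3: +0 fires, +2 burnt (F count now 0)
Fire out after step 3
Initially T: 22, now '.': 11
Total burnt (originally-T cells now '.'): 3

Answer: 3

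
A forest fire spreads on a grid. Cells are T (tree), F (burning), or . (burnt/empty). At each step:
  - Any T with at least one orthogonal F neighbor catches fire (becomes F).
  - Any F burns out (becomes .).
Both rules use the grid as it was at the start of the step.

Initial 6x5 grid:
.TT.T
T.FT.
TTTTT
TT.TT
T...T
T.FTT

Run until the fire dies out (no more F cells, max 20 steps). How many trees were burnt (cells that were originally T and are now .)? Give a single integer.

Step 1: +4 fires, +2 burnt (F count now 4)
Step 2: +4 fires, +4 burnt (F count now 4)
Step 3: +5 fires, +4 burnt (F count now 5)
Step 4: +3 fires, +5 burnt (F count now 3)
Step 5: +1 fires, +3 burnt (F count now 1)
Step 6: +1 fires, +1 burnt (F count now 1)
Step 7: +0 fires, +1 burnt (F count now 0)
Fire out after step 7
Initially T: 19, now '.': 29
Total burnt (originally-T cells now '.'): 18

Answer: 18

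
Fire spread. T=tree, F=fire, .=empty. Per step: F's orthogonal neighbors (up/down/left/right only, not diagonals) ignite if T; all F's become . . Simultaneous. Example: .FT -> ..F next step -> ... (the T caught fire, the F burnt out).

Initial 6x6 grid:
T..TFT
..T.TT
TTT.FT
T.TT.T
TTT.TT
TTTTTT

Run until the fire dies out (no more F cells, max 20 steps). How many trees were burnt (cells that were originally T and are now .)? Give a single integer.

Answer: 24

Derivation:
Step 1: +4 fires, +2 burnt (F count now 4)
Step 2: +2 fires, +4 burnt (F count now 2)
Step 3: +1 fires, +2 burnt (F count now 1)
Step 4: +2 fires, +1 burnt (F count now 2)
Step 5: +1 fires, +2 burnt (F count now 1)
Step 6: +1 fires, +1 burnt (F count now 1)
Step 7: +1 fires, +1 burnt (F count now 1)
Step 8: +2 fires, +1 burnt (F count now 2)
Step 9: +3 fires, +2 burnt (F count now 3)
Step 10: +3 fires, +3 burnt (F count now 3)
Step 11: +3 fires, +3 burnt (F count now 3)
Step 12: +1 fires, +3 burnt (F count now 1)
Step 13: +0 fires, +1 burnt (F count now 0)
Fire out after step 13
Initially T: 25, now '.': 35
Total burnt (originally-T cells now '.'): 24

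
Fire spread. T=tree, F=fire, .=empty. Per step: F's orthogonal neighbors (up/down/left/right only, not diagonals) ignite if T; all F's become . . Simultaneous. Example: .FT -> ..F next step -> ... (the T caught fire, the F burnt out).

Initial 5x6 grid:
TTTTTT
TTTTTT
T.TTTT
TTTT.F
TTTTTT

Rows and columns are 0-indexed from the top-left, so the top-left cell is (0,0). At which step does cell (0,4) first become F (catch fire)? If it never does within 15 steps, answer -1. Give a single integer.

Step 1: cell (0,4)='T' (+2 fires, +1 burnt)
Step 2: cell (0,4)='T' (+3 fires, +2 burnt)
Step 3: cell (0,4)='T' (+4 fires, +3 burnt)
Step 4: cell (0,4)='F' (+5 fires, +4 burnt)
  -> target ignites at step 4
Step 5: cell (0,4)='.' (+4 fires, +5 burnt)
Step 6: cell (0,4)='.' (+4 fires, +4 burnt)
Step 7: cell (0,4)='.' (+3 fires, +4 burnt)
Step 8: cell (0,4)='.' (+2 fires, +3 burnt)
Step 9: cell (0,4)='.' (+0 fires, +2 burnt)
  fire out at step 9

4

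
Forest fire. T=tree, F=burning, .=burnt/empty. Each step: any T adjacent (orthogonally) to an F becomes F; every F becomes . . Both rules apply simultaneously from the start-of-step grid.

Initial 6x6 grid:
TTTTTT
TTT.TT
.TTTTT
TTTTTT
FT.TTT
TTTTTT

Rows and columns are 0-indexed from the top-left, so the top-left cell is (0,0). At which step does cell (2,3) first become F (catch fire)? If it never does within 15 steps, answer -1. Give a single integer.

Step 1: cell (2,3)='T' (+3 fires, +1 burnt)
Step 2: cell (2,3)='T' (+2 fires, +3 burnt)
Step 3: cell (2,3)='T' (+3 fires, +2 burnt)
Step 4: cell (2,3)='T' (+4 fires, +3 burnt)
Step 5: cell (2,3)='F' (+7 fires, +4 burnt)
  -> target ignites at step 5
Step 6: cell (2,3)='.' (+6 fires, +7 burnt)
Step 7: cell (2,3)='.' (+4 fires, +6 burnt)
Step 8: cell (2,3)='.' (+2 fires, +4 burnt)
Step 9: cell (2,3)='.' (+1 fires, +2 burnt)
Step 10: cell (2,3)='.' (+0 fires, +1 burnt)
  fire out at step 10

5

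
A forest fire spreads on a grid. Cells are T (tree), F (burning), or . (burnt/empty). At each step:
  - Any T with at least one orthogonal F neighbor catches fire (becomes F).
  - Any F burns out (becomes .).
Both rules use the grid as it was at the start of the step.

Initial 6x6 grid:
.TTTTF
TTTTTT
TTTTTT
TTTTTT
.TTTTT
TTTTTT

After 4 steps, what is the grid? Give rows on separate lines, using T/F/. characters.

Step 1: 2 trees catch fire, 1 burn out
  .TTTF.
  TTTTTF
  TTTTTT
  TTTTTT
  .TTTTT
  TTTTTT
Step 2: 3 trees catch fire, 2 burn out
  .TTF..
  TTTTF.
  TTTTTF
  TTTTTT
  .TTTTT
  TTTTTT
Step 3: 4 trees catch fire, 3 burn out
  .TF...
  TTTF..
  TTTTF.
  TTTTTF
  .TTTTT
  TTTTTT
Step 4: 5 trees catch fire, 4 burn out
  .F....
  TTF...
  TTTF..
  TTTTF.
  .TTTTF
  TTTTTT

.F....
TTF...
TTTF..
TTTTF.
.TTTTF
TTTTTT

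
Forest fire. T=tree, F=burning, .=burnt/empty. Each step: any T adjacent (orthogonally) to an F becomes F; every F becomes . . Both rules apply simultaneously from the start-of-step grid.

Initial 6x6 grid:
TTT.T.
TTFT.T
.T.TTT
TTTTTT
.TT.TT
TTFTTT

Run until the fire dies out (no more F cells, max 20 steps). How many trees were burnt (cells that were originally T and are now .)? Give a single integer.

Step 1: +6 fires, +2 burnt (F count now 6)
Step 2: +8 fires, +6 burnt (F count now 8)
Step 3: +6 fires, +8 burnt (F count now 6)
Step 4: +4 fires, +6 burnt (F count now 4)
Step 5: +2 fires, +4 burnt (F count now 2)
Step 6: +0 fires, +2 burnt (F count now 0)
Fire out after step 6
Initially T: 27, now '.': 35
Total burnt (originally-T cells now '.'): 26

Answer: 26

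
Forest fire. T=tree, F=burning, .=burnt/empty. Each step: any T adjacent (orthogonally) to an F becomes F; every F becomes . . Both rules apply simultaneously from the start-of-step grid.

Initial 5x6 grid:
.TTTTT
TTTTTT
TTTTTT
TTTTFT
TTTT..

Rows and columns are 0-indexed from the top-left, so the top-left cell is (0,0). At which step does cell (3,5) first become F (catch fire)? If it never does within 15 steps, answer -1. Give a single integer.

Step 1: cell (3,5)='F' (+3 fires, +1 burnt)
  -> target ignites at step 1
Step 2: cell (3,5)='.' (+5 fires, +3 burnt)
Step 3: cell (3,5)='.' (+6 fires, +5 burnt)
Step 4: cell (3,5)='.' (+6 fires, +6 burnt)
Step 5: cell (3,5)='.' (+4 fires, +6 burnt)
Step 6: cell (3,5)='.' (+2 fires, +4 burnt)
Step 7: cell (3,5)='.' (+0 fires, +2 burnt)
  fire out at step 7

1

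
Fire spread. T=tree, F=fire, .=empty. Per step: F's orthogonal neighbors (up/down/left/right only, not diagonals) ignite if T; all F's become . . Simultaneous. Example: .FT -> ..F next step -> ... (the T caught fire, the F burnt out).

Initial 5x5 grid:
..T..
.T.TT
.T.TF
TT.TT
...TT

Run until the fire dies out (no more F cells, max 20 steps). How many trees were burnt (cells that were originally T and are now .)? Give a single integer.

Step 1: +3 fires, +1 burnt (F count now 3)
Step 2: +3 fires, +3 burnt (F count now 3)
Step 3: +1 fires, +3 burnt (F count now 1)
Step 4: +0 fires, +1 burnt (F count now 0)
Fire out after step 4
Initially T: 12, now '.': 20
Total burnt (originally-T cells now '.'): 7

Answer: 7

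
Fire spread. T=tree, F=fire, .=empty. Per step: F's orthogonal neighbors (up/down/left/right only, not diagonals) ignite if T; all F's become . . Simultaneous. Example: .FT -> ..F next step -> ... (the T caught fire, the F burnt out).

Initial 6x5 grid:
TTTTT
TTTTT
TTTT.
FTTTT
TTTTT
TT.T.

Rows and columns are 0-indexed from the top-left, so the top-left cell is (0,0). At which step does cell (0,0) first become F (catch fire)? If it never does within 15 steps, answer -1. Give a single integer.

Step 1: cell (0,0)='T' (+3 fires, +1 burnt)
Step 2: cell (0,0)='T' (+5 fires, +3 burnt)
Step 3: cell (0,0)='F' (+6 fires, +5 burnt)
  -> target ignites at step 3
Step 4: cell (0,0)='.' (+5 fires, +6 burnt)
Step 5: cell (0,0)='.' (+4 fires, +5 burnt)
Step 6: cell (0,0)='.' (+2 fires, +4 burnt)
Step 7: cell (0,0)='.' (+1 fires, +2 burnt)
Step 8: cell (0,0)='.' (+0 fires, +1 burnt)
  fire out at step 8

3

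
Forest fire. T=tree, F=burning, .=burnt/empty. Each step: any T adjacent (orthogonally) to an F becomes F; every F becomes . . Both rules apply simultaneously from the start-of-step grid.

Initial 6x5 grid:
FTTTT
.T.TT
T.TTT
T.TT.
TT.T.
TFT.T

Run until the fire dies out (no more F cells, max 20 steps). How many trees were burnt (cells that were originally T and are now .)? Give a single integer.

Answer: 19

Derivation:
Step 1: +4 fires, +2 burnt (F count now 4)
Step 2: +3 fires, +4 burnt (F count now 3)
Step 3: +2 fires, +3 burnt (F count now 2)
Step 4: +3 fires, +2 burnt (F count now 3)
Step 5: +2 fires, +3 burnt (F count now 2)
Step 6: +3 fires, +2 burnt (F count now 3)
Step 7: +2 fires, +3 burnt (F count now 2)
Step 8: +0 fires, +2 burnt (F count now 0)
Fire out after step 8
Initially T: 20, now '.': 29
Total burnt (originally-T cells now '.'): 19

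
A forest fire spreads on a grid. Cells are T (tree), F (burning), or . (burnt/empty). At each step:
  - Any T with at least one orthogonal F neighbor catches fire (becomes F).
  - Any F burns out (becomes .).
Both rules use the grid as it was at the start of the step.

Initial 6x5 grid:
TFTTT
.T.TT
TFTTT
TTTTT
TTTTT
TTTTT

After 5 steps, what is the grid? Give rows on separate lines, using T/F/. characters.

Step 1: 6 trees catch fire, 2 burn out
  F.FTT
  .F.TT
  F.FTT
  TFTTT
  TTTTT
  TTTTT
Step 2: 5 trees catch fire, 6 burn out
  ...FT
  ...TT
  ...FT
  F.FTT
  TFTTT
  TTTTT
Step 3: 7 trees catch fire, 5 burn out
  ....F
  ...FT
  ....F
  ...FT
  F.FTT
  TFTTT
Step 4: 5 trees catch fire, 7 burn out
  .....
  ....F
  .....
  ....F
  ...FT
  F.FTT
Step 5: 2 trees catch fire, 5 burn out
  .....
  .....
  .....
  .....
  ....F
  ...FT

.....
.....
.....
.....
....F
...FT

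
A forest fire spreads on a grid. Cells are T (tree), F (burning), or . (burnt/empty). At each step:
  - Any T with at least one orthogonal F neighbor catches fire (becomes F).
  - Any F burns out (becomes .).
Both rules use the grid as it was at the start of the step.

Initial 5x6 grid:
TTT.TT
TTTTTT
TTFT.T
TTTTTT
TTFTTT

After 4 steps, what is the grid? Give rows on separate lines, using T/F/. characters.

Step 1: 6 trees catch fire, 2 burn out
  TTT.TT
  TTFTTT
  TF.F.T
  TTFTTT
  TF.FTT
Step 2: 8 trees catch fire, 6 burn out
  TTF.TT
  TF.FTT
  F....T
  TF.FTT
  F...FT
Step 3: 6 trees catch fire, 8 burn out
  TF..TT
  F...FT
  .....T
  F...FT
  .....F
Step 4: 4 trees catch fire, 6 burn out
  F...FT
  .....F
  .....T
  .....F
  ......

F...FT
.....F
.....T
.....F
......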